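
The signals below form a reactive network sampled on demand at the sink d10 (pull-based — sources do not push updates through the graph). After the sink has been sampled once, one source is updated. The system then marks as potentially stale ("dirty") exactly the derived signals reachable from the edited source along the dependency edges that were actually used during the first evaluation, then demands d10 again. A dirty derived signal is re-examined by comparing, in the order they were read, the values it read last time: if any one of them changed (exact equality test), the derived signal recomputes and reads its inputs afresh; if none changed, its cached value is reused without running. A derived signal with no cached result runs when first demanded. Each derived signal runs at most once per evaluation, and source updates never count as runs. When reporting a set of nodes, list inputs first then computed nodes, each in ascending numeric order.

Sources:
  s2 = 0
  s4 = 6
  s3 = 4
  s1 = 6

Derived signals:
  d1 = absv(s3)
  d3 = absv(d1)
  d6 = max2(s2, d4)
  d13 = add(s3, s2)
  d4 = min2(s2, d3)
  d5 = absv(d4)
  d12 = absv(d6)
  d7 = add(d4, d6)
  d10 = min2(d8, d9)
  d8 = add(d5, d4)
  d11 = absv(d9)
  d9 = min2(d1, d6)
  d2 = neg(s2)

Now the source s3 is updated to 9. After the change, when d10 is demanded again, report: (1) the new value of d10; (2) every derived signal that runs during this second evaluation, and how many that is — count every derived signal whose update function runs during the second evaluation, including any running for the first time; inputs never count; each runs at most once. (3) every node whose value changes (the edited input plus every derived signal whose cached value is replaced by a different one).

d10 now evaluates to 0.
Run set: d1, d3, d4, d9 (4 run).
Changed values: s3, d1, d3.
The important point: at d5 every value read last time is unchanged, so the dirty flag clears without a run.

Initial pass — values computed on the first demand:
  d1 = absv(4) = 4
  d3 = absv(4) = 4
  d4 = min2(0, 4) = 0
  d5 = absv(0) = 0
  d6 = max2(0, 0) = 0
  d8 = add(0, 0) = 0
  d9 = min2(4, 0) = 0
  d10 = min2(0, 0) = 0

Second demand — change propagation:
  d1: re-runs because s3 4->9; new result 9.
  d3: re-runs because d1 4->9; new result 9.
  d4: re-runs because d3 4->9; new result 0 (unchanged).
  d5: re-examined; everything it read last time is the same (d4 unchanged) — cache 0 kept, no run.
  d6: re-examined; everything it read last time is the same (s2 unchanged, d4 unchanged) — cache 0 kept, no run.
  d8: re-examined; everything it read last time is the same (d5 unchanged, d4 unchanged) — cache 0 kept, no run.
  d9: re-runs because d1 4->9; new result 0 (unchanged).
  d10: re-examined; everything it read last time is the same (d8 unchanged, d9 unchanged) — cache 0 kept, no run.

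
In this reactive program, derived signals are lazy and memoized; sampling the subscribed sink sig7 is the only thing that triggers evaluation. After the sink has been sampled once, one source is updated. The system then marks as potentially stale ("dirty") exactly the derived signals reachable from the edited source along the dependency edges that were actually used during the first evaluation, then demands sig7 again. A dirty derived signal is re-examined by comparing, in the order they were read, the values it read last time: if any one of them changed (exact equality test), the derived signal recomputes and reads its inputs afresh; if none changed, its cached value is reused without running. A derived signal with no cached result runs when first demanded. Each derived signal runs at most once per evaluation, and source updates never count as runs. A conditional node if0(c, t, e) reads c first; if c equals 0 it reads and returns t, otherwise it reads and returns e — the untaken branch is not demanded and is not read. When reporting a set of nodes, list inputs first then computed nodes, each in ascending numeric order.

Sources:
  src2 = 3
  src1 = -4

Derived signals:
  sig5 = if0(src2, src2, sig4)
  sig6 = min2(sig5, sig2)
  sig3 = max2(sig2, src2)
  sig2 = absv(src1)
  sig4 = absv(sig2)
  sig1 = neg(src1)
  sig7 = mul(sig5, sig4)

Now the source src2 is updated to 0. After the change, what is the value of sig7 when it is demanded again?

Demanding sig7 again yields 0.

First demand of the output computes:
  sig2 = absv(-4) = 4
  sig4 = absv(4) = 4
  sig5 = if0(src2=3 -> else branch sig4) = 4
  sig7 = mul(4, 4) = 16

After the edit, cleaning proceeds:
  sig5: a read changed (src2 3->0) — executes, giving 0.
  sig7: a read changed (sig5 4->0) — executes, giving 0.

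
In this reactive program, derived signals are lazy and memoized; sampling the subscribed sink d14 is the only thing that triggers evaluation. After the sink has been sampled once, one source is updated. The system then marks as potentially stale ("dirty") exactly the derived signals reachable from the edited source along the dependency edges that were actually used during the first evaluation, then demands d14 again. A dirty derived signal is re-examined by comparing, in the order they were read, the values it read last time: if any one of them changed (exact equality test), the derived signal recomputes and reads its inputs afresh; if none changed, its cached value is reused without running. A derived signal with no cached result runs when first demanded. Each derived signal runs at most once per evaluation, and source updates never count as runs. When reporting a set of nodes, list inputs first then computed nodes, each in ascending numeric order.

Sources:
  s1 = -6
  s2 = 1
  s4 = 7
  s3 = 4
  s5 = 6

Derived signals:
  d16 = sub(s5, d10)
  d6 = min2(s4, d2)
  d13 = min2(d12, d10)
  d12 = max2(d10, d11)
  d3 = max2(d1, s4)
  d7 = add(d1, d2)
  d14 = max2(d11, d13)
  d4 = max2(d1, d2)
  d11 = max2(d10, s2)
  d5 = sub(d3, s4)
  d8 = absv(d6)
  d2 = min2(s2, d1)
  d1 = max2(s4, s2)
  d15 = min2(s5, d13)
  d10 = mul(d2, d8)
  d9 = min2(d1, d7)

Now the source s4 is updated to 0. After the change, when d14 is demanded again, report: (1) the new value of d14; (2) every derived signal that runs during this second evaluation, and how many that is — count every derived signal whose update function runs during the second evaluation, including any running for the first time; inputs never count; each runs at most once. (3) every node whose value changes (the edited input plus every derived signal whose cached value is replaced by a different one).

First demand of the output computes:
  d1 = max2(7, 1) = 7
  d2 = min2(1, 7) = 1
  d6 = min2(7, 1) = 1
  d8 = absv(1) = 1
  d10 = mul(1, 1) = 1
  d11 = max2(1, 1) = 1
  d12 = max2(1, 1) = 1
  d13 = min2(1, 1) = 1
  d14 = max2(1, 1) = 1

After the edit, cleaning proceeds:
  d1: a read changed (s4 7->0) — executes, giving 1.
  d2: a read changed (d1 7->1) — executes, giving 1 — identical to its old value.
  d6: a read changed (s4 7->0) — executes, giving 0.
  d8: a read changed (d6 1->0) — executes, giving 0.
  d10: a read changed (d8 1->0) — executes, giving 0.
  d11: a read changed (d10 1->0) — executes, giving 1 — identical to its old value.
  d12: a read changed (d10 1->0) — executes, giving 1 — identical to its old value.
  d13: a read changed (d10 1->0) — executes, giving 0.
  d14: a read changed (d13 1->0) — executes, giving 1 — identical to its old value.

Demanding d14 again yields 1.
9 derived signals run: d1, d2, d6, d8, d10, d11, d12, d13, d14.
The nodes whose values change: s4, d1, d6, d8, d10, d13.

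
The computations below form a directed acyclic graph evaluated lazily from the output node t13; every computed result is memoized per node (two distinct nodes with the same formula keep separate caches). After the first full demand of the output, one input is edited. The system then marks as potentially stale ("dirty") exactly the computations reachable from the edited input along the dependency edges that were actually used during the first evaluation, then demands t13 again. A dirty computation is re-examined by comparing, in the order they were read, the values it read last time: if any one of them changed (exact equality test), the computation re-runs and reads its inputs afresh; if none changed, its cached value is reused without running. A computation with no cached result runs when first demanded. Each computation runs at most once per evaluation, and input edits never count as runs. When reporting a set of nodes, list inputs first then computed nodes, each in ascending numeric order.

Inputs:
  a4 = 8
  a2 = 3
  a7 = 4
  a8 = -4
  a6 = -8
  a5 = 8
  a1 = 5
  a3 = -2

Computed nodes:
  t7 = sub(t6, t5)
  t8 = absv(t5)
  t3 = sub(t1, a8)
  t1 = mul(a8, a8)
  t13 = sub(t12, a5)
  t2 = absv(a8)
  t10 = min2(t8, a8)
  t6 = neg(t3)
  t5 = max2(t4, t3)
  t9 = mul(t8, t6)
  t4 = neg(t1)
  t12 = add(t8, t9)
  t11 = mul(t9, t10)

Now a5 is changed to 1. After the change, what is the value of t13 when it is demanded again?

First demand of the output computes:
  t1 = mul(-4, -4) = 16
  t3 = sub(16, -4) = 20
  t4 = neg(16) = -16
  t5 = max2(-16, 20) = 20
  t6 = neg(20) = -20
  t8 = absv(20) = 20
  t9 = mul(20, -20) = -400
  t12 = add(20, -400) = -380
  t13 = sub(-380, 8) = -388

After the edit, cleaning proceeds:
  t13: a read changed (a5 8->1) — executes, giving -381.

Demanding t13 again yields -381.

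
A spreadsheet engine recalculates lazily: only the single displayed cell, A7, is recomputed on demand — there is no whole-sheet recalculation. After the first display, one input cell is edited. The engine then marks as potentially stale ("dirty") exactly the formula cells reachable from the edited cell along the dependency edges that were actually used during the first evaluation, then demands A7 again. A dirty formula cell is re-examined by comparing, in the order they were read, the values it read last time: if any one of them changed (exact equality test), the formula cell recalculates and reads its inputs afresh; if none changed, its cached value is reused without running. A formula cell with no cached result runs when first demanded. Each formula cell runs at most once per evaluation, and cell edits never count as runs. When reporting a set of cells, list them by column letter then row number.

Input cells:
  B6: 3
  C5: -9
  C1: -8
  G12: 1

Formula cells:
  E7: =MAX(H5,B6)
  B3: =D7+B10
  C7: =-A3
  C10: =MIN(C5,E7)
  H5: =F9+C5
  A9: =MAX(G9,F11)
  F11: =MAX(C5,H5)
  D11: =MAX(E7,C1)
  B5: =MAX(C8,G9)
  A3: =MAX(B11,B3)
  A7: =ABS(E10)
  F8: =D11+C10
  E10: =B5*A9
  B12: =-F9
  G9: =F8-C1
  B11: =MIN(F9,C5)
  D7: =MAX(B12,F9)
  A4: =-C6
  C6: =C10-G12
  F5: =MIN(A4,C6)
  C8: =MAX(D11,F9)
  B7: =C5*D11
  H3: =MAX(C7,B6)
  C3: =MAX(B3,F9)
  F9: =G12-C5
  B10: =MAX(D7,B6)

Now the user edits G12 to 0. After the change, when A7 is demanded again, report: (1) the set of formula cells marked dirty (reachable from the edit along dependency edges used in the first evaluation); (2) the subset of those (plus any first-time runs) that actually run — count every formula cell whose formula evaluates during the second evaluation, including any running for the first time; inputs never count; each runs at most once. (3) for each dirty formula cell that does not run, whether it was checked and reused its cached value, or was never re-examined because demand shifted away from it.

Marked dirty: A7, A9, B5, C8, C10, D11, E7, E10, F8, F9, F11, G9, H5.
Formula cells that run: A7, A9, B5, C8, E7, E10, F9, F11, H5 — 9 in total.
Checked but reused from cache: C10, D11, F8, G9.
Key observation: the cutoff stops propagation at C10 — its inputs' values are unchanged, so it reuses its cache.

First evaluation (everything demanded from the output):
  F9 = 1 - -9 = 10
  H5 = 10 + -9 = 1
  E7 = MAX(1, 3) = 3
  C10 = MIN(-9, 3) = -9
  D11 = MAX(3, -8) = 3
  C8 = MAX(3, 10) = 10
  F8 = 3 + -9 = -6
  F11 = MAX(-9, 1) = 1
  G9 = -6 - -8 = 2
  A9 = MAX(2, 1) = 2
  B5 = MAX(10, 2) = 10
  E10 = 10 * 2 = 20
  A7 = ABS(20) = 20

Propagation after the edit:
  F9: runs — G12 1->0; result 9.
  H5: runs — F9 10->9; result 0.
  E7: runs — H5 1->0; result 3 (same value as before).
  C10: checked — values it read are unchanged (C5 unchanged, E7 unchanged); reused cached -9 without running.
  D11: checked — values it read are unchanged (E7 unchanged, C1 unchanged); reused cached 3 without running.
  C8: runs — F9 10->9; result 9.
  F8: checked — values it read are unchanged (D11 unchanged, C10 unchanged); reused cached -6 without running.
  F11: runs — H5 1->0; result 0.
  G9: checked — values it read are unchanged (F8 unchanged, C1 unchanged); reused cached 2 without running.
  A9: runs — F11 1->0; result 2 (same value as before).
  B5: runs — C8 10->9; result 9.
  E10: runs — B5 10->9; result 18.
  A7: runs — E10 20->18; result 18.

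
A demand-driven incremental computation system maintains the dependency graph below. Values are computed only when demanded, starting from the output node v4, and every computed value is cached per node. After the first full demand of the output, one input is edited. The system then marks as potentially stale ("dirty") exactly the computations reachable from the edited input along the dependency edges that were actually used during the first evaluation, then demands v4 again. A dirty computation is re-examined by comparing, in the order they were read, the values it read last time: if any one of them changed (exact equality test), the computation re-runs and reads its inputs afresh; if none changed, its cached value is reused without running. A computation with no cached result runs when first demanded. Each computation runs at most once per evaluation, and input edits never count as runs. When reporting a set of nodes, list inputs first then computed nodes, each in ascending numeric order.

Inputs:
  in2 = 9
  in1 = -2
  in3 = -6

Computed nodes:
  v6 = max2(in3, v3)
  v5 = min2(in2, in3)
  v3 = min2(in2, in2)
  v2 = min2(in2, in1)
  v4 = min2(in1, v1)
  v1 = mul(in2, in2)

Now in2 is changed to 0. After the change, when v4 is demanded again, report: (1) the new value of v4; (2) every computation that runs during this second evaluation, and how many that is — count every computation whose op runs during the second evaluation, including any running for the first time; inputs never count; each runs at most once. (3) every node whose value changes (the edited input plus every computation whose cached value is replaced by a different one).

New value of v4: -2.
Computations that run: v1, v4 — 2 in total.
Values that change: in2, v1.

First evaluation (everything demanded from the output):
  v1 = mul(9, 9) = 81
  v4 = min2(-2, 81) = -2

Propagation after the edit:
  v1: runs — in2 9->0; in2 9->0; result 0.
  v4: runs — v1 81->0; result -2 (same value as before).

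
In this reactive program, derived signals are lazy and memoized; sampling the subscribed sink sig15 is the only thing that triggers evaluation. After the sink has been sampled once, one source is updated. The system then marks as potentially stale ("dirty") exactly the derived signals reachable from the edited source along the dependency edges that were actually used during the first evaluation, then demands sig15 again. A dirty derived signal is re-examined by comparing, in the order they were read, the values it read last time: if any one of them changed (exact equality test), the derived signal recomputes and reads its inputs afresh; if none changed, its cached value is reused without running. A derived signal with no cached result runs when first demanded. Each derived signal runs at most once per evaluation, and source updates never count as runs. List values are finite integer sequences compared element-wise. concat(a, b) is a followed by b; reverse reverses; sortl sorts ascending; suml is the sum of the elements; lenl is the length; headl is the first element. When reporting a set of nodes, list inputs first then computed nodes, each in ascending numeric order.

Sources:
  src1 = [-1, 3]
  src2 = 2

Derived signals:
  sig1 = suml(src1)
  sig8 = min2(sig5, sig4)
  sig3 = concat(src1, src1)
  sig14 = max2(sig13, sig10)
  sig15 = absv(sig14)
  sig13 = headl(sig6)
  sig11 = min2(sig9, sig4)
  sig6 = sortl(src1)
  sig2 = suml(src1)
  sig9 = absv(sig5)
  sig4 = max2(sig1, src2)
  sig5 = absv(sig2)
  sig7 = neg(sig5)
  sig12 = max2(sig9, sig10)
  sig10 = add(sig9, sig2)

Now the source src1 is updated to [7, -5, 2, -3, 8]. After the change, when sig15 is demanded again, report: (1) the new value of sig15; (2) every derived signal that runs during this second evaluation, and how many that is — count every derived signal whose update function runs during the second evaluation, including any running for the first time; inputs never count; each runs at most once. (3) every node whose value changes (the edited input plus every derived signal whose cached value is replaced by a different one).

Demanding sig15 again yields 18.
8 derived signals run: sig2, sig5, sig6, sig9, sig10, sig13, sig14, sig15.
The nodes whose values change: src1, sig2, sig5, sig6, sig9, sig10, sig13, sig14, sig15.

First demand of the output computes:
  sig2 = suml([-1, 3]) = 2
  sig5 = absv(2) = 2
  sig6 = sortl([-1, 3]) = [-1, 3]
  sig9 = absv(2) = 2
  sig10 = add(2, 2) = 4
  sig13 = headl([-1, 3]) = -1
  sig14 = max2(-1, 4) = 4
  sig15 = absv(4) = 4

After the edit, cleaning proceeds:
  sig2: a read changed (src1 [-1, 3]->[7, -5, 2, -3, 8]) — executes, giving 9.
  sig5: a read changed (sig2 2->9) — executes, giving 9.
  sig6: a read changed (src1 [-1, 3]->[7, -5, 2, -3, 8]) — executes, giving [-5, -3, 2, 7, 8].
  sig9: a read changed (sig5 2->9) — executes, giving 9.
  sig10: a read changed (sig9 2->9; sig2 2->9) — executes, giving 18.
  sig13: a read changed (sig6 [-1, 3]->[-5, -3, 2, 7, 8]) — executes, giving -5.
  sig14: a read changed (sig13 -1->-5; sig10 4->18) — executes, giving 18.
  sig15: a read changed (sig14 4->18) — executes, giving 18.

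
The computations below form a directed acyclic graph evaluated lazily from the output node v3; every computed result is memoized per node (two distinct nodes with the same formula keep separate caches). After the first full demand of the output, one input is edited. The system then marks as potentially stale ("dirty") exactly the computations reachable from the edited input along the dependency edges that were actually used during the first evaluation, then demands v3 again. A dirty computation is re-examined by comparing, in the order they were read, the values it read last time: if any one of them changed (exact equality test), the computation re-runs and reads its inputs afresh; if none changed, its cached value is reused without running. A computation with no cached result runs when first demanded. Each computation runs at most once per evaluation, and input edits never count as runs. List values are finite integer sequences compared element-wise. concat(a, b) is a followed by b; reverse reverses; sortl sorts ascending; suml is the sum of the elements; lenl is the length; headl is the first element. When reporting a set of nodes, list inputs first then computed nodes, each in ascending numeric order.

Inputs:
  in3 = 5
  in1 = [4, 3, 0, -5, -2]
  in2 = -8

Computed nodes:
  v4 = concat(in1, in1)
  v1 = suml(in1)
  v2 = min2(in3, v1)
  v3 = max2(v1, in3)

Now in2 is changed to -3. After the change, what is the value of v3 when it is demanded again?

First demand of the output computes:
  v1 = suml([4, 3, 0, -5, -2]) = 0
  v3 = max2(0, 5) = 5

After the edit, cleaning proceeds:
  no node depends on in2 at all; the second demand re-runs nothing.

Note the shortcut — nothing in the graph depends on in2 at all, so no recomputation happens.

Demanding v3 again yields 5.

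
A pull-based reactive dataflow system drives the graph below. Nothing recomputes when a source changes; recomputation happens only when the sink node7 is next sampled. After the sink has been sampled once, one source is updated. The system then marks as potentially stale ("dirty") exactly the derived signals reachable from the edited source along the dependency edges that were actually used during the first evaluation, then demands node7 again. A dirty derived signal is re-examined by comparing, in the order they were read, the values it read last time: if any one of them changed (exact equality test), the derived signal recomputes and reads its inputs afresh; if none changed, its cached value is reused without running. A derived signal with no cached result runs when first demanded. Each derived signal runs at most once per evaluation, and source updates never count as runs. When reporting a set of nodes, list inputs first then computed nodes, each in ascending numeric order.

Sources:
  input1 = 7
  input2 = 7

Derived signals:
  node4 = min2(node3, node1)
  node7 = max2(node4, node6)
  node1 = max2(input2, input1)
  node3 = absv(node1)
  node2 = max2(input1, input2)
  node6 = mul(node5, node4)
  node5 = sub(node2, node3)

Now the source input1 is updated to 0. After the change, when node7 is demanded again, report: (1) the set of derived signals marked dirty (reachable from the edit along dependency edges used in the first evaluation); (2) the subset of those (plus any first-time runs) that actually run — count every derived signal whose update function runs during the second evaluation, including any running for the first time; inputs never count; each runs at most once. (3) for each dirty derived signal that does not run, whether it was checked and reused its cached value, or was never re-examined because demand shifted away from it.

Marked dirty: node1, node2, node3, node4, node5, node6, node7.
Derived signals that run: node1, node2 — 2 in total.
Checked but reused from cache: node3, node4, node5, node6, node7.
Key observation: the cutoff stops propagation at node3 — its inputs' values are unchanged, so it reuses its cache.

First evaluation (everything demanded from the output):
  node1 = max2(7, 7) = 7
  node2 = max2(7, 7) = 7
  node3 = absv(7) = 7
  node4 = min2(7, 7) = 7
  node5 = sub(7, 7) = 0
  node6 = mul(0, 7) = 0
  node7 = max2(7, 0) = 7

Propagation after the edit:
  node1: runs — input1 7->0; result 7 (same value as before).
  node2: runs — input1 7->0; result 7 (same value as before).
  node3: checked — values it read are unchanged (node1 unchanged); reused cached 7 without running.
  node4: checked — values it read are unchanged (node3 unchanged, node1 unchanged); reused cached 7 without running.
  node5: checked — values it read are unchanged (node2 unchanged, node3 unchanged); reused cached 0 without running.
  node6: checked — values it read are unchanged (node5 unchanged, node4 unchanged); reused cached 0 without running.
  node7: checked — values it read are unchanged (node4 unchanged, node6 unchanged); reused cached 7 without running.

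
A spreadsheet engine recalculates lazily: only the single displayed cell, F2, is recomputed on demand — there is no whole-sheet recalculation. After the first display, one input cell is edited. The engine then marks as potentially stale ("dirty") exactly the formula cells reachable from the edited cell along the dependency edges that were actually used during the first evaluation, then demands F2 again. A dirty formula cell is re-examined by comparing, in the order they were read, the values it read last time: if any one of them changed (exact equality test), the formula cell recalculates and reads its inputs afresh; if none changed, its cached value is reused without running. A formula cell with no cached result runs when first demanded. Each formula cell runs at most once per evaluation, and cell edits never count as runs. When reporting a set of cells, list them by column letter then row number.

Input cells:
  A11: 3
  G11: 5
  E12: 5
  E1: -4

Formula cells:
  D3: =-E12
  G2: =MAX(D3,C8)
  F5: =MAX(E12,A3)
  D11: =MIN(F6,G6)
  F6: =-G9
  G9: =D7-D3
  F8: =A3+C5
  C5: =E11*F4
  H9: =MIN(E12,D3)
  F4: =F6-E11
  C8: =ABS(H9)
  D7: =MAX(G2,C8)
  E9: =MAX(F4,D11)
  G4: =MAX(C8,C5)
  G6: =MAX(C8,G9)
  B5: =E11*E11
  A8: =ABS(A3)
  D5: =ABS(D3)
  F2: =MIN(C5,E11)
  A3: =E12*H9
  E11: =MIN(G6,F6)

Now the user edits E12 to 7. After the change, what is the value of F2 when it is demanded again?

New value of F2: -14.

First evaluation (everything demanded from the output):
  D3 = -(5) = -5
  H9 = MIN(5, -5) = -5
  C8 = ABS(-5) = 5
  G2 = MAX(-5, 5) = 5
  D7 = MAX(5, 5) = 5
  G9 = 5 - -5 = 10
  F6 = -(10) = -10
  G6 = MAX(5, 10) = 10
  E11 = MIN(10, -10) = -10
  F4 = -10 - -10 = 0
  C5 = -10 * 0 = 0
  F2 = MIN(0, -10) = -10

Propagation after the edit:
  D3: runs — E12 5->7; result -7.
  H9: runs — E12 5->7; D3 -5->-7; result -7.
  C8: runs — H9 -5->-7; result 7.
  G2: runs — D3 -5->-7; C8 5->7; result 7.
  D7: runs — G2 5->7; C8 5->7; result 7.
  G9: runs — D7 5->7; D3 -5->-7; result 14.
  F6: runs — G9 10->14; result -14.
  G6: runs — C8 5->7; G9 10->14; result 14.
  E11: runs — G6 10->14; F6 -10->-14; result -14.
  F4: runs — F6 -10->-14; E11 -10->-14; result 0 (same value as before).
  C5: runs — E11 -10->-14; result 0 (same value as before).
  F2: runs — E11 -10->-14; result -14.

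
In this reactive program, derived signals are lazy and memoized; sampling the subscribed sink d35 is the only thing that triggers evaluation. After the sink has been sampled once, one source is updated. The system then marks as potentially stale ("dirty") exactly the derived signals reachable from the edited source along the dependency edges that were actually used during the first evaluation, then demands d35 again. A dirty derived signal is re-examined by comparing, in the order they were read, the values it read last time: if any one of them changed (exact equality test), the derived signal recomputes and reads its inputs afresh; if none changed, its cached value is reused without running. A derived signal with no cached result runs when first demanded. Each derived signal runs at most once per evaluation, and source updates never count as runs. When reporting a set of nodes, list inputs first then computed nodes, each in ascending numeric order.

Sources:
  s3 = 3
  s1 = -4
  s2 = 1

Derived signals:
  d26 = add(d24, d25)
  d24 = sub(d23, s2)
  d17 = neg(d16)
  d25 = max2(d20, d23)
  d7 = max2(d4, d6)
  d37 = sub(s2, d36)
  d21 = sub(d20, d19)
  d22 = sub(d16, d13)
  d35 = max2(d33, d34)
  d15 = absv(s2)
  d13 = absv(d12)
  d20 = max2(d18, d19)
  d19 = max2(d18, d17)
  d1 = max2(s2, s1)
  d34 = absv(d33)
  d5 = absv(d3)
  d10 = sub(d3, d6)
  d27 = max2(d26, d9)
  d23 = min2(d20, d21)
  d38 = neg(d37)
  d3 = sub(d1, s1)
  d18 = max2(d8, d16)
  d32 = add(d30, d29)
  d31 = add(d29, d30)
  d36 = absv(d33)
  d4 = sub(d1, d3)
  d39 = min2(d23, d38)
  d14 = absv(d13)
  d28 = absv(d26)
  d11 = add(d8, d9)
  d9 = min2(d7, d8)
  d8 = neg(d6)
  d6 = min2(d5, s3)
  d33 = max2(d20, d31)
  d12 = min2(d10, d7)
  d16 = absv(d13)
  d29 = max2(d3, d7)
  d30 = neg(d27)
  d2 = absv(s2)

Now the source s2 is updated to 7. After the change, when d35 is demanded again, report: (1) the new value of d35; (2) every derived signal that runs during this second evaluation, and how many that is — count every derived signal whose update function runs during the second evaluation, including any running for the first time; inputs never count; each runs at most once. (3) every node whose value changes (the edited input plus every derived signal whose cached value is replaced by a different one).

First demand of the output computes:
  d1 = max2(1, -4) = 1
  d3 = sub(1, -4) = 5
  d4 = sub(1, 5) = -4
  d5 = absv(5) = 5
  d6 = min2(5, 3) = 3
  d7 = max2(-4, 3) = 3
  d8 = neg(3) = -3
  d9 = min2(3, -3) = -3
  d10 = sub(5, 3) = 2
  d12 = min2(2, 3) = 2
  d13 = absv(2) = 2
  d16 = absv(2) = 2
  d17 = neg(2) = -2
  d18 = max2(-3, 2) = 2
  d19 = max2(2, -2) = 2
  d20 = max2(2, 2) = 2
  d21 = sub(2, 2) = 0
  d23 = min2(2, 0) = 0
  d24 = sub(0, 1) = -1
  d25 = max2(2, 0) = 2
  d26 = add(-1, 2) = 1
  d27 = max2(1, -3) = 1
  d29 = max2(5, 3) = 5
  d30 = neg(1) = -1
  d31 = add(5, -1) = 4
  d33 = max2(2, 4) = 4
  d34 = absv(4) = 4
  d35 = max2(4, 4) = 4

After the edit, cleaning proceeds:
  d1: a read changed (s2 1->7) — executes, giving 7.
  d3: a read changed (d1 1->7) — executes, giving 11.
  d4: a read changed (d1 1->7; d3 5->11) — executes, giving -4 — identical to its old value.
  d5: a read changed (d3 5->11) — executes, giving 11.
  d6: a read changed (d5 5->11) — executes, giving 3 — identical to its old value.
  d7: dirty, but its reads are unchanged (d4 unchanged, d6 unchanged); cached 3 stands.
  d8: dirty, but its reads are unchanged (d6 unchanged); cached -3 stands.
  d9: dirty, but its reads are unchanged (d7 unchanged, d8 unchanged); cached -3 stands.
  d10: a read changed (d3 5->11) — executes, giving 8.
  d12: a read changed (d10 2->8) — executes, giving 3.
  d13: a read changed (d12 2->3) — executes, giving 3.
  d16: a read changed (d13 2->3) — executes, giving 3.
  d17: a read changed (d16 2->3) — executes, giving -3.
  d18: a read changed (d16 2->3) — executes, giving 3.
  d19: a read changed (d18 2->3; d17 -2->-3) — executes, giving 3.
  d20: a read changed (d18 2->3; d19 2->3) — executes, giving 3.
  d21: a read changed (d20 2->3; d19 2->3) — executes, giving 0 — identical to its old value.
  d23: a read changed (d20 2->3) — executes, giving 0 — identical to its old value.
  d24: a read changed (s2 1->7) — executes, giving -7.
  d25: a read changed (d20 2->3) — executes, giving 3.
  d26: a read changed (d24 -1->-7; d25 2->3) — executes, giving -4.
  d27: a read changed (d26 1->-4) — executes, giving -3.
  d29: a read changed (d3 5->11) — executes, giving 11.
  d30: a read changed (d27 1->-3) — executes, giving 3.
  d31: a read changed (d29 5->11; d30 -1->3) — executes, giving 14.
  d33: a read changed (d20 2->3; d31 4->14) — executes, giving 14.
  d34: a read changed (d33 4->14) — executes, giving 14.
  d35: a read changed (d33 4->14; d34 4->14) — executes, giving 14.

Note where the cutoff bites: d7 is checked, finds nothing changed, and keeps its cache.

Demanding d35 again yields 14.
25 derived signals run: d1, d3, d4, d5, d6, d10, d12, d13, d16, d17, d18, d19, d20, d21, d23, d24, d25, d26, d27, d29, d30, d31, d33, d34, d35.
The nodes whose values change: s2, d1, d3, d5, d10, d12, d13, d16, d17, d18, d19, d20, d24, d25, d26, d27, d29, d30, d31, d33, d34, d35.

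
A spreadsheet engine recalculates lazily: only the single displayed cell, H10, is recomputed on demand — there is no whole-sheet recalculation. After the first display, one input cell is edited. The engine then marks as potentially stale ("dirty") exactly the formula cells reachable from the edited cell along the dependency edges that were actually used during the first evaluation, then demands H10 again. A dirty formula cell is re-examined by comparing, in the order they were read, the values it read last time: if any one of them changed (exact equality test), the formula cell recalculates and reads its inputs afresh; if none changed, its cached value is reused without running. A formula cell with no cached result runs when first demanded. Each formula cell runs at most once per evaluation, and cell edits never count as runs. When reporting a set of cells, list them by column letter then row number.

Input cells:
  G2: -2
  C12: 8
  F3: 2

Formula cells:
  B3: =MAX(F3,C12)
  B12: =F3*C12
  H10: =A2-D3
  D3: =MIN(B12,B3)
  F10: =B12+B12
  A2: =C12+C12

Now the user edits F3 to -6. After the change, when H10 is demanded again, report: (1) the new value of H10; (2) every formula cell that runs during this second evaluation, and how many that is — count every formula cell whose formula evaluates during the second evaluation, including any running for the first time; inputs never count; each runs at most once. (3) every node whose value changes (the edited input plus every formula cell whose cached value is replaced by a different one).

New value of H10: 64.
Formula cells that run: B3, B12, D3, H10 — 4 in total.
Values that change: B12, D3, F3, H10.

First evaluation (everything demanded from the output):
  A2 = 8 + 8 = 16
  B3 = MAX(2, 8) = 8
  B12 = 2 * 8 = 16
  D3 = MIN(16, 8) = 8
  H10 = 16 - 8 = 8

Propagation after the edit:
  B3: runs — F3 2->-6; result 8 (same value as before).
  B12: runs — F3 2->-6; result -48.
  D3: runs — B12 16->-48; result -48.
  H10: runs — D3 8->-48; result 64.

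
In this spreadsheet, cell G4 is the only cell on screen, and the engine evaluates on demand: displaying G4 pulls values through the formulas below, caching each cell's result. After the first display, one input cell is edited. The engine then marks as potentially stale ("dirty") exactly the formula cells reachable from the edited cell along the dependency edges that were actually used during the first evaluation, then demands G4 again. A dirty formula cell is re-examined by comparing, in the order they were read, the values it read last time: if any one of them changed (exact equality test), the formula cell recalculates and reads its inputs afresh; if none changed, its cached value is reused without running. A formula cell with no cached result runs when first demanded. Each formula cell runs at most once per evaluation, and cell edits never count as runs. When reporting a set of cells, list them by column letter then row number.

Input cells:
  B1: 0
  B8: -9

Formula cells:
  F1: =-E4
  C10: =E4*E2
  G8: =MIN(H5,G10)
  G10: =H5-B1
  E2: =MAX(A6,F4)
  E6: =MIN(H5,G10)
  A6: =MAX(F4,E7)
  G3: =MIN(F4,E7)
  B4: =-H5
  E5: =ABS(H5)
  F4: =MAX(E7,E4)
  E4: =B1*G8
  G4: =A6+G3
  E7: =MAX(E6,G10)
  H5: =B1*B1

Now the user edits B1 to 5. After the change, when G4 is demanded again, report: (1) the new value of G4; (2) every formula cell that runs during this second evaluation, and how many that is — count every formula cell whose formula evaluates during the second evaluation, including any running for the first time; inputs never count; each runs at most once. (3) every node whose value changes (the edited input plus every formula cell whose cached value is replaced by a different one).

G4 now evaluates to 120.
Run set: A6, E4, E6, E7, F4, G3, G4, G8, G10, H5 (10 run).
Changed values: A6, B1, E4, E6, E7, F4, G3, G4, G8, G10, H5.

Initial pass — values computed on the first demand:
  H5 = 0 * 0 = 0
  G10 = 0 - 0 = 0
  E6 = MIN(0, 0) = 0
  E7 = MAX(0, 0) = 0
  G8 = MIN(0, 0) = 0
  E4 = 0 * 0 = 0
  F4 = MAX(0, 0) = 0
  A6 = MAX(0, 0) = 0
  G3 = MIN(0, 0) = 0
  G4 = 0 + 0 = 0

Second demand — change propagation:
  H5: re-runs because B1 0->5; B1 0->5; new result 25.
  G10: re-runs because H5 0->25; B1 0->5; new result 20.
  E6: re-runs because H5 0->25; G10 0->20; new result 20.
  E7: re-runs because E6 0->20; G10 0->20; new result 20.
  G8: re-runs because H5 0->25; G10 0->20; new result 20.
  E4: re-runs because B1 0->5; G8 0->20; new result 100.
  F4: re-runs because E7 0->20; E4 0->100; new result 100.
  A6: re-runs because F4 0->100; E7 0->20; new result 100.
  G3: re-runs because F4 0->100; E7 0->20; new result 20.
  G4: re-runs because A6 0->100; G3 0->20; new result 120.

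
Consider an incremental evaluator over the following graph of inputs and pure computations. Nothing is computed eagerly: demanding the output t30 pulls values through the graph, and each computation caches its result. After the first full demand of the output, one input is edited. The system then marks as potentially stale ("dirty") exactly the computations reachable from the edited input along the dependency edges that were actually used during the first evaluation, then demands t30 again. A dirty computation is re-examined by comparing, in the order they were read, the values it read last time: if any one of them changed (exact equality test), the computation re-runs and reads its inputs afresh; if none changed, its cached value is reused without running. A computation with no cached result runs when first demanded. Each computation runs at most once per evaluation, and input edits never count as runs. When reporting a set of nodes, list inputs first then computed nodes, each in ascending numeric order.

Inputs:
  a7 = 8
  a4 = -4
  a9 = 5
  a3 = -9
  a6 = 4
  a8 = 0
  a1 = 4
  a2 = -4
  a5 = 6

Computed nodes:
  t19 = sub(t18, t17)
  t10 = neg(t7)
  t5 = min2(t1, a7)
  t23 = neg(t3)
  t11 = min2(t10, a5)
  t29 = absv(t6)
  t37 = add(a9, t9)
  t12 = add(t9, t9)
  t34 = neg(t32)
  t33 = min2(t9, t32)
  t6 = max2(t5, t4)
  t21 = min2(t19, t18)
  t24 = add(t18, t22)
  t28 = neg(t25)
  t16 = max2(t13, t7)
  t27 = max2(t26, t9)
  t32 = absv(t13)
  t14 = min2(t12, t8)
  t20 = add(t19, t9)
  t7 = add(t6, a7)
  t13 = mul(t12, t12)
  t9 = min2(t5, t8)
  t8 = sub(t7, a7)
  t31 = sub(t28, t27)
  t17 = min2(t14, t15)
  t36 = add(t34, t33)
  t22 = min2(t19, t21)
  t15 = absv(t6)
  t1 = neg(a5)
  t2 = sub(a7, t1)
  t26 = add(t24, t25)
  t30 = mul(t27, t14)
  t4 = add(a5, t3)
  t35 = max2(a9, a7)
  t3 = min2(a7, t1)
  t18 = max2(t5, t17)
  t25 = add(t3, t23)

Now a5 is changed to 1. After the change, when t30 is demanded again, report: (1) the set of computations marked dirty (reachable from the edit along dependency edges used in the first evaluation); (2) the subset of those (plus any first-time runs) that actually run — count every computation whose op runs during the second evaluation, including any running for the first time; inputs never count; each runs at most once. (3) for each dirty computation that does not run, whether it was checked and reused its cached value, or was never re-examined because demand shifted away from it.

Dirty set: t1, t3, t4, t5, t6, t7, t8, t9, t12, t14, t15, t17, t18, t19, t21, t22, t23, t24, t25, t26, t27, t30.
Run set: t1, t3, t4, t5, t6, t9, t12, t14, t17, t18, t19, t21, t22, t23, t24, t25, t26, t27, t30 (19 run).
Re-examined without running (cache reused): t7, t8, t15.
The important point: at t7 every value read last time is unchanged, so the dirty flag clears without a run.

Initial pass — values computed on the first demand:
  t1 = neg(6) = -6
  t3 = min2(8, -6) = -6
  t4 = add(6, -6) = 0
  t5 = min2(-6, 8) = -6
  t6 = max2(-6, 0) = 0
  t7 = add(0, 8) = 8
  t8 = sub(8, 8) = 0
  t9 = min2(-6, 0) = -6
  t12 = add(-6, -6) = -12
  t14 = min2(-12, 0) = -12
  t15 = absv(0) = 0
  t17 = min2(-12, 0) = -12
  t18 = max2(-6, -12) = -6
  t19 = sub(-6, -12) = 6
  t21 = min2(6, -6) = -6
  t22 = min2(6, -6) = -6
  t23 = neg(-6) = 6
  t24 = add(-6, -6) = -12
  t25 = add(-6, 6) = 0
  t26 = add(-12, 0) = -12
  t27 = max2(-12, -6) = -6
  t30 = mul(-6, -12) = 72

Second demand — change propagation:
  t1: re-runs because a5 6->1; new result -1.
  t3: re-runs because t1 -6->-1; new result -1.
  t4: re-runs because a5 6->1; t3 -6->-1; new result 0 (unchanged).
  t5: re-runs because t1 -6->-1; new result -1.
  t6: re-runs because t5 -6->-1; new result 0 (unchanged).
  t7: re-examined; everything it read last time is the same (t6 unchanged, a7 unchanged) — cache 8 kept, no run.
  t8: re-examined; everything it read last time is the same (t7 unchanged, a7 unchanged) — cache 0 kept, no run.
  t9: re-runs because t5 -6->-1; new result -1.
  t12: re-runs because t9 -6->-1; t9 -6->-1; new result -2.
  t14: re-runs because t12 -12->-2; new result -2.
  t15: re-examined; everything it read last time is the same (t6 unchanged) — cache 0 kept, no run.
  t17: re-runs because t14 -12->-2; new result -2.
  t18: re-runs because t5 -6->-1; t17 -12->-2; new result -1.
  t19: re-runs because t18 -6->-1; t17 -12->-2; new result 1.
  t21: re-runs because t19 6->1; t18 -6->-1; new result -1.
  t22: re-runs because t19 6->1; t21 -6->-1; new result -1.
  t23: re-runs because t3 -6->-1; new result 1.
  t24: re-runs because t18 -6->-1; t22 -6->-1; new result -2.
  t25: re-runs because t3 -6->-1; t23 6->1; new result 0 (unchanged).
  t26: re-runs because t24 -12->-2; new result -2.
  t27: re-runs because t26 -12->-2; t9 -6->-1; new result -1.
  t30: re-runs because t27 -6->-1; t14 -12->-2; new result 2.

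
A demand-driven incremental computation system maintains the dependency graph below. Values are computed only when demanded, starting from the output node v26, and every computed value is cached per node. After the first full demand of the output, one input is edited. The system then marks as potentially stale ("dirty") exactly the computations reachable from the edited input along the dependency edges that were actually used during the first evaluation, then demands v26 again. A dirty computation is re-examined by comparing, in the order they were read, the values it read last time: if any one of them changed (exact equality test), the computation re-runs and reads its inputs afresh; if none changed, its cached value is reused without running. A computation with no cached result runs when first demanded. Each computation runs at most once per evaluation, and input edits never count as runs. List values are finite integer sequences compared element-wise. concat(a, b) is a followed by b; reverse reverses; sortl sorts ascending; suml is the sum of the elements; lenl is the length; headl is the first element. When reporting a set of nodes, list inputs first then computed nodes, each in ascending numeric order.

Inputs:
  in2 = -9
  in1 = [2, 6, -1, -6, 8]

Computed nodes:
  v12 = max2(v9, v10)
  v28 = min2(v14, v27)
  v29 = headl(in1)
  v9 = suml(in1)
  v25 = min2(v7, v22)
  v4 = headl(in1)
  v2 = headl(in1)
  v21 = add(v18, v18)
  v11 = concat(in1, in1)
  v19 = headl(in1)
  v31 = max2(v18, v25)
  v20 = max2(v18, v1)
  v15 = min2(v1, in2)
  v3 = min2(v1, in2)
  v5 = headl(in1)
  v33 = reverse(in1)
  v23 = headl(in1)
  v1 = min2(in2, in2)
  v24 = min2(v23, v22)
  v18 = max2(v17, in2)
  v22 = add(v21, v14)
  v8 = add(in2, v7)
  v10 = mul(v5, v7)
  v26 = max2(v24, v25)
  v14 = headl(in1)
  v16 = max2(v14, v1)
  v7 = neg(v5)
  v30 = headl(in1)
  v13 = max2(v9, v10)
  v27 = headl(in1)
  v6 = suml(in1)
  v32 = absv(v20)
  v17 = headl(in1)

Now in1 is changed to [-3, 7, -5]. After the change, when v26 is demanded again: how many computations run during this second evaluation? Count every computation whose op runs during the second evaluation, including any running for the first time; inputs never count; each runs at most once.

Computations that run: v5, v7, v14, v17, v18, v21, v22, v23, v24, v25, v26 — 11 in total.

First evaluation (everything demanded from the output):
  v5 = headl([2, 6, -1, -6, 8]) = 2
  v7 = neg(2) = -2
  v14 = headl([2, 6, -1, -6, 8]) = 2
  v17 = headl([2, 6, -1, -6, 8]) = 2
  v18 = max2(2, -9) = 2
  v21 = add(2, 2) = 4
  v22 = add(4, 2) = 6
  v23 = headl([2, 6, -1, -6, 8]) = 2
  v24 = min2(2, 6) = 2
  v25 = min2(-2, 6) = -2
  v26 = max2(2, -2) = 2

Propagation after the edit:
  v5: runs — in1 [2, 6, -1, -6, 8]->[-3, 7, -5]; result -3.
  v7: runs — v5 2->-3; result 3.
  v14: runs — in1 [2, 6, -1, -6, 8]->[-3, 7, -5]; result -3.
  v17: runs — in1 [2, 6, -1, -6, 8]->[-3, 7, -5]; result -3.
  v18: runs — v17 2->-3; result -3.
  v21: runs — v18 2->-3; v18 2->-3; result -6.
  v22: runs — v21 4->-6; v14 2->-3; result -9.
  v23: runs — in1 [2, 6, -1, -6, 8]->[-3, 7, -5]; result -3.
  v24: runs — v23 2->-3; v22 6->-9; result -9.
  v25: runs — v7 -2->3; v22 6->-9; result -9.
  v26: runs — v24 2->-9; v25 -2->-9; result -9.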